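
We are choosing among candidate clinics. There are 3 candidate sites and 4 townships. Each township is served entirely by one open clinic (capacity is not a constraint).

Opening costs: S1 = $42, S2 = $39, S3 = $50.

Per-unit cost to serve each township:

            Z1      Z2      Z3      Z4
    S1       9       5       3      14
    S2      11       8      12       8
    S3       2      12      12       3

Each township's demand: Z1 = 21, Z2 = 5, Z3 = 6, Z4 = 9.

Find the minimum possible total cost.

Minimum total cost: 204

For any fixed open set, each township goes to its cheapest open site; total = fixed + service.
{S1, S3}: Z1→S3 2·21=42, Z2→S1 5·5=25, Z3→S1 3·6=18, Z4→S3 3·9=27. Service 112; fixed 92; total 204.
{S1, S2, S3}: service 112 + fixed 131 = 243
{S3}: service 201 + fixed 50 = 251
{S2}: Z1→S2 11·21=231, Z2→S2 8·5=40, Z3→S2 12·6=72, Z4→S2 8·9=72. Service 415; fixed 39; total 454.
(All 7 nonempty subsets were checked; S1 and S3 is lowest.)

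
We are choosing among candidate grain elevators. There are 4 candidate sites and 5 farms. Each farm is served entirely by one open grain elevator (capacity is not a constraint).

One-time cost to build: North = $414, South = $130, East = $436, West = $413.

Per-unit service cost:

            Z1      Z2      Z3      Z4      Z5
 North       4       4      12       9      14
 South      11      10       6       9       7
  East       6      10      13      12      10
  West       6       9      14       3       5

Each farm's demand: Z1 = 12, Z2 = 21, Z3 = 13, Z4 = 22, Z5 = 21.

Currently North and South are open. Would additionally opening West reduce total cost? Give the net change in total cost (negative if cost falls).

Current service cost with {North, South}: 555.
Adding West: each farm re-picks its cheapest; new service cost 381, saving 174.
Extra fixed cost: 413. Net change = 413 − 174 = 239.
(Totals: 1099 → 1338.)

No — net change +239 (cost rises by 239).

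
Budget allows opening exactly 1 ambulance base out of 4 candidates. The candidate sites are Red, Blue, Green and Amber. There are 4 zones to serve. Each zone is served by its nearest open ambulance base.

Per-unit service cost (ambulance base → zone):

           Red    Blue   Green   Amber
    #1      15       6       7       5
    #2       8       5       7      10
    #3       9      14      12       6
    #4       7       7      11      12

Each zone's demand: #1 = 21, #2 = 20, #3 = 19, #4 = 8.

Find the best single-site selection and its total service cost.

With exactly 1 open, each zone uses its cheapest among the chosen.
{Amber}: #1→Amber 5·21=105, #2→Amber 10·20=200, #3→Amber 6·19=114, #4→Amber 12·8=96. Service cost 515.
{Blue}: service cost 548
{Green}: service cost 603
Among all 4 size-1 choices, {Amber} is lowest.

Choose Amber only; total service cost 515.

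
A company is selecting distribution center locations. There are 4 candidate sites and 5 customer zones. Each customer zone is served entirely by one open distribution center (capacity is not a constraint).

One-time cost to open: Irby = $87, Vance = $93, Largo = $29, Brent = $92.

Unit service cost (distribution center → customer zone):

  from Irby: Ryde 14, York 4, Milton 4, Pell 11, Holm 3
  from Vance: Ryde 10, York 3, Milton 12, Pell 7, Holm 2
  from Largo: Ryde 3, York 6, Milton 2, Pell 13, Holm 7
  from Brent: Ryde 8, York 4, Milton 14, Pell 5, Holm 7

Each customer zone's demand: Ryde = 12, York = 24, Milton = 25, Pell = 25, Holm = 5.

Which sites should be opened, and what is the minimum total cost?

For any fixed open set, each customer zone goes to its cheapest open site; total = fixed + service.
{Largo, Brent}: Ryde→Largo 3·12=36, York→Brent 4·24=96, Milton→Largo 2·25=50, Pell→Brent 5·25=125, Holm→Largo 7·5=35. Service 342; fixed 121; total 463.
{Vance, Largo}: Ryde→Largo 3·12=36, York→Vance 3·24=72, Milton→Largo 2·25=50, Pell→Vance 7·25=175, Holm→Vance 2·5=10. Service 343; fixed 122; total 465.
{Vance, Largo, Brent}: Ryde→Largo 3·12=36, York→Vance 3·24=72, Milton→Largo 2·25=50, Pell→Brent 5·25=125, Holm→Vance 2·5=10. Service 293; fixed 214; total 507.
{Irby, Vance, Largo, Brent}: service 293 + fixed 301 = 594
No other subset beats 463.

Open Largo and Brent; minimum total cost 463.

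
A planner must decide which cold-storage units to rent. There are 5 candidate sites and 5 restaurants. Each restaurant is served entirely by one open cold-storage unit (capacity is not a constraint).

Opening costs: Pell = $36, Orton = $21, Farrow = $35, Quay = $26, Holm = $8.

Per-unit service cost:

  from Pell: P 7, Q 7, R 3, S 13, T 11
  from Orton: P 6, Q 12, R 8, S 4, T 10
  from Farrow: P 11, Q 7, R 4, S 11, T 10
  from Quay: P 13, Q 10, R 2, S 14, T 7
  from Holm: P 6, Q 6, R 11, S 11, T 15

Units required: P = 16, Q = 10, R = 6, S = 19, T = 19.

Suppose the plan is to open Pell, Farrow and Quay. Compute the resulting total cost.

Total cost: 633

Each restaurant is assigned to its cheapest site among the open ones.
{Pell, Farrow, Quay}: P→Pell 7·16=112, Q→Pell 7·10=70, R→Quay 2·6=12, S→Farrow 11·19=209, T→Quay 7·19=133. Service 536; fixed 97; total 633.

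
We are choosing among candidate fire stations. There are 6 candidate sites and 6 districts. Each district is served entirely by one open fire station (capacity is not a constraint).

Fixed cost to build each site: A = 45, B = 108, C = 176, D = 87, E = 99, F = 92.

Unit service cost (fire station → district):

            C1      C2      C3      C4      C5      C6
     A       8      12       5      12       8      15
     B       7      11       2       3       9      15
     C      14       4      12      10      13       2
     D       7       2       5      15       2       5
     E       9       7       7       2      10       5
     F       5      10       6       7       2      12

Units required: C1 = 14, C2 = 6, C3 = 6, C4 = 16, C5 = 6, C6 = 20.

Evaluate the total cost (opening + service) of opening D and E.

Each district is assigned to its cheapest site among the open ones.
{D, E}: C1→D 7·14=98, C2→D 2·6=12, C3→D 5·6=30, C4→E 2·16=32, C5→D 2·6=12, C6→D 5·20=100. Service 284; fixed 186; total 470.

Total cost: 470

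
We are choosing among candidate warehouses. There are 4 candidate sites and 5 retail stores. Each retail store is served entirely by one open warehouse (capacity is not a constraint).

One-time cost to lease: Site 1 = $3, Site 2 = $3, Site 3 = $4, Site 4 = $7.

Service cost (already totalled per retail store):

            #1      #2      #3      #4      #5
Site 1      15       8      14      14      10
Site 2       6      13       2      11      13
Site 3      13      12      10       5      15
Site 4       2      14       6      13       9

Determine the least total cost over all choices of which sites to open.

Minimum total cost: 41

For any fixed open set, each retail store goes to its cheapest open site; total = fixed + service.
{Site 1, Site 2, Site 3}: #1→Site 2 6, #2→Site 1 8, #3→Site 2 2, #4→Site 3 5, #5→Site 1 10. Service 31; fixed 10; total 41.
{Site 1, Site 2}: service 37 + fixed 6 = 43
{Site 1, Site 2, Site 3, Site 4}: #1→Site 4 2, #2→Site 1 8, #3→Site 2 2, #4→Site 3 5, #5→Site 4 9. Service 26; fixed 17; total 43.
{Site 1}: #1→Site 1 15, #2→Site 1 8, #3→Site 1 14, #4→Site 1 14, #5→Site 1 10. Service 61; fixed 3; total 64.
(All 15 nonempty subsets were checked; Site 1, Site 2 and Site 3 is lowest.)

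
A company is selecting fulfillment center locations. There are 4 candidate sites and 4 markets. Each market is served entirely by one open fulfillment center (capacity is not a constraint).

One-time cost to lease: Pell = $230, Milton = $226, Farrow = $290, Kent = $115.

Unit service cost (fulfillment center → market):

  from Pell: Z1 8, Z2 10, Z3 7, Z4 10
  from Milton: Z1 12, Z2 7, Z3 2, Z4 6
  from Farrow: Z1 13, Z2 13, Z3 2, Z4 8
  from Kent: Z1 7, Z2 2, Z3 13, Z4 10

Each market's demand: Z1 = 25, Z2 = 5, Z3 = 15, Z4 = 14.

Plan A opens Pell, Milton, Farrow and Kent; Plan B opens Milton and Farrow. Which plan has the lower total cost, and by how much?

Plan A: {Pell, Milton, Farrow, Kent}: Z1→Kent 7·25=175, Z2→Kent 2·5=10, Z3→Milton 2·15=30, Z4→Milton 6·14=84. Service 299; fixed 861; total 1160.
Plan B: {Milton, Farrow}: Z1→Milton 12·25=300, Z2→Milton 7·5=35, Z3→Milton 2·15=30, Z4→Milton 6·14=84. Service 449; fixed 516; total 965.
Difference: |1160 − 965| = 195.

Plan B is cheaper by 195.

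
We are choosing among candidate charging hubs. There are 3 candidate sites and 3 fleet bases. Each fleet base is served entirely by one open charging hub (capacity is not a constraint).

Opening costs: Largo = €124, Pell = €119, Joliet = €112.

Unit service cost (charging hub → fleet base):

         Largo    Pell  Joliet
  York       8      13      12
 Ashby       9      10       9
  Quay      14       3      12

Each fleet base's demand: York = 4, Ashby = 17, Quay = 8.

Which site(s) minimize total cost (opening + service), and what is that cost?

Open Pell only; minimum total cost 365.

For any fixed open set, each fleet base goes to its cheapest open site; total = fixed + service.
{Pell}: York→Pell 13·4=52, Ashby→Pell 10·17=170, Quay→Pell 3·8=24. Service 246; fixed 119; total 365.
{Joliet}: service 297 + fixed 112 = 409
{Largo}: service 297 + fixed 124 = 421
{Largo, Pell, Joliet}: York→Largo 8·4=32, Ashby→Largo 9·17=153, Quay→Pell 3·8=24. Service 209; fixed 355; total 564.
No other subset beats 365.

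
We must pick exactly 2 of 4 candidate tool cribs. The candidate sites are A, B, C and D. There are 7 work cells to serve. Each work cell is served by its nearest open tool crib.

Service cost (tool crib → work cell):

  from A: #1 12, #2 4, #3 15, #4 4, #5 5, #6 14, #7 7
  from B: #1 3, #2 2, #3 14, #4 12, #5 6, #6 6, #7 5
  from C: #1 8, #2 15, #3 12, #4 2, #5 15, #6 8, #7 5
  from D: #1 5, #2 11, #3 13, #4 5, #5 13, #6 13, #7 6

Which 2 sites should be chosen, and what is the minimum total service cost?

Choose B and C; total service cost 36.

With exactly 2 open, each work cell uses its cheapest among the chosen.
{B, C}: #1→B 3, #2→B 2, #3→C 12, #4→C 2, #5→B 6, #6→B 6, #7→B 5. Service cost 36.
{A, B}: service cost 39
{B, D}: service cost 40
Among all 6 size-2 choices, {B, C} is lowest.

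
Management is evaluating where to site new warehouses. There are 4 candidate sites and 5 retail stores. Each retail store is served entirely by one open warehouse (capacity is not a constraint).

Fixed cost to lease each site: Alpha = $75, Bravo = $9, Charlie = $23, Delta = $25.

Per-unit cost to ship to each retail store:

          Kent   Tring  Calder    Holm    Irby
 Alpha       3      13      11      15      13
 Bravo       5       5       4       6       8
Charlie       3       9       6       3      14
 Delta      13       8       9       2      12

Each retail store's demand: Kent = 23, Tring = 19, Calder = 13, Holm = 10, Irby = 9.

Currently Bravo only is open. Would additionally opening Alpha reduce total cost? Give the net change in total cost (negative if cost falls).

No — net change +29 (cost rises by 29).

Current service cost with {Bravo}: 394.
Adding Alpha: each retail store re-picks its cheapest; new service cost 348, saving 46.
Extra fixed cost: 75. Net change = 75 − 46 = 29.
(Totals: 403 → 432.)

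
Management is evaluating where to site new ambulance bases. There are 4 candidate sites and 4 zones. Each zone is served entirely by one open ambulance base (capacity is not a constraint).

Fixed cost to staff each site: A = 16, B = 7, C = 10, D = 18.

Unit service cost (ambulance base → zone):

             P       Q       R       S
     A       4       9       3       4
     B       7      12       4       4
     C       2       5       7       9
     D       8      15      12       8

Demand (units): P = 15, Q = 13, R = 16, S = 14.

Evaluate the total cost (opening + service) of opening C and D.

Each zone is assigned to its cheapest site among the open ones.
{C, D}: P→C 2·15=30, Q→C 5·13=65, R→C 7·16=112, S→D 8·14=112. Service 319; fixed 28; total 347.

Total cost: 347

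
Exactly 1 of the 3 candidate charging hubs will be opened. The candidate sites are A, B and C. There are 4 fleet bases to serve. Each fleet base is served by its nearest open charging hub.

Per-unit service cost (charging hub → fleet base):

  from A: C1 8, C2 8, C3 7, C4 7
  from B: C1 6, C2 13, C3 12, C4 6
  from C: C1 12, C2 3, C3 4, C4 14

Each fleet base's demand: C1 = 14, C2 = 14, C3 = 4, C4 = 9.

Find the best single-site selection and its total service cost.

Choose A only; total service cost 315.

With exactly 1 open, each fleet base uses its cheapest among the chosen.
{A}: C1→A 8·14=112, C2→A 8·14=112, C3→A 7·4=28, C4→A 7·9=63. Service cost 315.
{C}: service cost 352
{B}: service cost 368
Among all 3 size-1 choices, {A} is lowest.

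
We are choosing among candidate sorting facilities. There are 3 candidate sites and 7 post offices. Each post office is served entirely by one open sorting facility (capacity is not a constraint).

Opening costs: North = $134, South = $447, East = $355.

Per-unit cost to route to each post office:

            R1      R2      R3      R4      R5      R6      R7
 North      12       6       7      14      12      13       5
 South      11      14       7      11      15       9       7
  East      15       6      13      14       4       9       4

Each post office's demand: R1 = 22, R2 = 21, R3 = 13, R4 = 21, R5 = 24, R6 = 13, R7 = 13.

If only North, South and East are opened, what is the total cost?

Total cost: 1891

Each post office is assigned to its cheapest site among the open ones.
{North, South, East}: R1→South 11·22=242, R2→North 6·21=126, R3→North 7·13=91, R4→South 11·21=231, R5→East 4·24=96, R6→South 9·13=117, R7→East 4·13=52. Service 955; fixed 936; total 1891.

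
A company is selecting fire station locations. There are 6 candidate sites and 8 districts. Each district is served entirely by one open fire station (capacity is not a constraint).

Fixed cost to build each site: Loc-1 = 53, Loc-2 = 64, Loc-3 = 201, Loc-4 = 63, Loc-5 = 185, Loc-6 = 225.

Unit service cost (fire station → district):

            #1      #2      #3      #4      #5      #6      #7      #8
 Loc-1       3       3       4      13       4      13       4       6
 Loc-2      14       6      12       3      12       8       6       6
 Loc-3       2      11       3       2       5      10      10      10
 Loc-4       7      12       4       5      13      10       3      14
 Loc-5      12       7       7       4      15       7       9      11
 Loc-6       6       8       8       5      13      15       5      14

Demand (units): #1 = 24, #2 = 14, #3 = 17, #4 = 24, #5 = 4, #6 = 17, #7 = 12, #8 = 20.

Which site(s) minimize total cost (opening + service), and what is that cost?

For any fixed open set, each district goes to its cheapest open site; total = fixed + service.
{Loc-1, Loc-2}: #1→Loc-1 3·24=72, #2→Loc-1 3·14=42, #3→Loc-1 4·17=68, #4→Loc-2 3·24=72, #5→Loc-1 4·4=16, #6→Loc-2 8·17=136, #7→Loc-1 4·12=48, #8→Loc-1 6·20=120. Service 574; fixed 117; total 691.
{Loc-1, Loc-2, Loc-4}: service 562 + fixed 180 = 742
{Loc-1, Loc-4}: #1→Loc-1 3·24=72, #2→Loc-1 3·14=42, #3→Loc-1 4·17=68, #4→Loc-4 5·24=120, #5→Loc-1 4·4=16, #6→Loc-4 10·17=170, #7→Loc-4 3·12=36, #8→Loc-1 6·20=120. Service 644; fixed 116; total 760.
{Loc-1, Loc-2, Loc-3, Loc-4, Loc-5, Loc-6}: #1→Loc-3 2·24=48, #2→Loc-1 3·14=42, #3→Loc-3 3·17=51, #4→Loc-3 2·24=48, #5→Loc-1 4·4=16, #6→Loc-5 7·17=119, #7→Loc-4 3·12=36, #8→Loc-1 6·20=120. Service 480; fixed 791; total 1271.
No other subset beats 691.

Open Loc-1 and Loc-2; minimum total cost 691.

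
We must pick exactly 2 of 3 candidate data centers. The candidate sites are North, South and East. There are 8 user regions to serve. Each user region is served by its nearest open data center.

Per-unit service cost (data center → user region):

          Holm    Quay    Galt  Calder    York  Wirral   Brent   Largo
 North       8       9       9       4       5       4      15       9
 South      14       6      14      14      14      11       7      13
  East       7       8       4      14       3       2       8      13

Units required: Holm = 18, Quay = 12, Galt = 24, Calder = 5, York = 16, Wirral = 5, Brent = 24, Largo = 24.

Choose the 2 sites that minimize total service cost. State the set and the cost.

With exactly 2 open, each user region uses its cheapest among the chosen.
{North, East}: Holm→East 7·18=126, Quay→East 8·12=96, Galt→East 4·24=96, Calder→North 4·5=20, York→East 3·16=48, Wirral→East 2·5=10, Brent→East 8·24=192, Largo→North 9·24=216. Service cost 804.
{South, East}: service cost 902
{North, South}: service cost 936
Among all 3 size-2 choices, {North, East} is lowest.

Choose North and East; total service cost 804.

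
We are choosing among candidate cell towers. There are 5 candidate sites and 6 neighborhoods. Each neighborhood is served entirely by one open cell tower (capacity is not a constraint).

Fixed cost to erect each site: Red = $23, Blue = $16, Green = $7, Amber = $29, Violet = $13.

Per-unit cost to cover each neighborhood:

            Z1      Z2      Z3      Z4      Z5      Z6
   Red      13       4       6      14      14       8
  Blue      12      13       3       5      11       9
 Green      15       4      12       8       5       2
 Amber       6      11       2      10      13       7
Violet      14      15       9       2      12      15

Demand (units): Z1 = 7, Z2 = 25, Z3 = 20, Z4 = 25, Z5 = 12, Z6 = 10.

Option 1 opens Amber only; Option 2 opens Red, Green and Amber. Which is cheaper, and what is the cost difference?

Option 2 is cheaper by 341.

Option 1: {Amber}: Z1→Amber 6·7=42, Z2→Amber 11·25=275, Z3→Amber 2·20=40, Z4→Amber 10·25=250, Z5→Amber 13·12=156, Z6→Amber 7·10=70. Service 833; fixed 29; total 862.
Option 2: {Red, Green, Amber}: Z1→Amber 6·7=42, Z2→Red 4·25=100, Z3→Amber 2·20=40, Z4→Green 8·25=200, Z5→Green 5·12=60, Z6→Green 2·10=20. Service 462; fixed 59; total 521.
Difference: |862 − 521| = 341.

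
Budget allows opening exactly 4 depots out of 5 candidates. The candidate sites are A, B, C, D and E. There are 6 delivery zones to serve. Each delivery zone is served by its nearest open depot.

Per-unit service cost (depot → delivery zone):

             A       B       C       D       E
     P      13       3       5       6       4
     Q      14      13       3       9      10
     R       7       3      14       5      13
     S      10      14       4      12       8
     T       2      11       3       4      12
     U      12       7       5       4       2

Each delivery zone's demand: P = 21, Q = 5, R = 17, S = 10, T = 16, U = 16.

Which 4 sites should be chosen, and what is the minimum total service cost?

With exactly 4 open, each delivery zone uses its cheapest among the chosen.
{A, B, C, E}: P→B 3·21=63, Q→C 3·5=15, R→B 3·17=51, S→C 4·10=40, T→A 2·16=32, U→E 2·16=32. Service cost 233.
{B, C, D, E}: service cost 249
{A, B, C, D}: service cost 265
Among all 5 size-4 choices, {A, B, C, E} is lowest.

Choose A, B, C and E; total service cost 233.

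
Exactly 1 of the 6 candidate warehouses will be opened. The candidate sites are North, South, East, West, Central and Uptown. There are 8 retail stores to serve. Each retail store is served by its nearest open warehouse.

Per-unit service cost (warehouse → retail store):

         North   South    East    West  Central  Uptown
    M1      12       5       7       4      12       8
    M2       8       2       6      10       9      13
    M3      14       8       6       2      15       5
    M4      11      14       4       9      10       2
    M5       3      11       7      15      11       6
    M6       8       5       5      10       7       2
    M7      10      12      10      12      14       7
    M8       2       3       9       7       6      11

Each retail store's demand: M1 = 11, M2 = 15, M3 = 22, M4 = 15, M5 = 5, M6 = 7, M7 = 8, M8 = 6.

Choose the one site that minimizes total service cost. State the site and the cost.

Choose East only; total service cost 563.

With exactly 1 open, each retail store uses its cheapest among the chosen.
{East}: M1→East 7·11=77, M2→East 6·15=90, M3→East 6·22=132, M4→East 4·15=60, M5→East 7·5=35, M6→East 5·7=35, M7→East 10·8=80, M8→East 9·6=54. Service cost 563.
{Uptown}: service cost 589
{West}: service cost 656
Among all 6 size-1 choices, {East} is lowest.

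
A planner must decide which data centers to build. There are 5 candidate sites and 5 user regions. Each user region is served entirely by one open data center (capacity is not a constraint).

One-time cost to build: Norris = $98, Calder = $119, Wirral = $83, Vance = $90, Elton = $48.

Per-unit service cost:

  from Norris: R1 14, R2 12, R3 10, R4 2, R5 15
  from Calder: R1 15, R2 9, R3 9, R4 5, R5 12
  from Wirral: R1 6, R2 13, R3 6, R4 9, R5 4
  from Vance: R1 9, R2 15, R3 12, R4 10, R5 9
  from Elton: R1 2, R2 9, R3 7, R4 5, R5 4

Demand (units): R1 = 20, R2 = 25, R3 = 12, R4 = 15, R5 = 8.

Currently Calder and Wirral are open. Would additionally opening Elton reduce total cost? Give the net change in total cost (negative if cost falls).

Yes — net change −32 (cost falls by 32).

Current service cost with {Calder, Wirral}: 524.
Adding Elton: each user region re-picks its cheapest; new service cost 444, saving 80.
Extra fixed cost: 48. Net change = 48 − 80 = -32.
(Totals: 726 → 694.)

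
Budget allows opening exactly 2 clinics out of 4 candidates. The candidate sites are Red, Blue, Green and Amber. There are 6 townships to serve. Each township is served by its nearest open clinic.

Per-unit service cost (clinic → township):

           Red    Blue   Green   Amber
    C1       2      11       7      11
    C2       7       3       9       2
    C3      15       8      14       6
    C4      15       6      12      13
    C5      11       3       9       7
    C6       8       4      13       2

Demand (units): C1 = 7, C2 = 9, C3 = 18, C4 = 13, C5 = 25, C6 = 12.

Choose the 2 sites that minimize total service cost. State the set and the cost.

With exactly 2 open, each township uses its cheapest among the chosen.
{Blue, Amber}: C1→Blue 11·7=77, C2→Amber 2·9=18, C3→Amber 6·18=108, C4→Blue 6·13=78, C5→Blue 3·25=75, C6→Amber 2·12=24. Service cost 380.
{Red, Blue}: service cost 386
{Blue, Green}: service cost 421
Among all 6 size-2 choices, {Blue, Amber} is lowest.

Choose Blue and Amber; total service cost 380.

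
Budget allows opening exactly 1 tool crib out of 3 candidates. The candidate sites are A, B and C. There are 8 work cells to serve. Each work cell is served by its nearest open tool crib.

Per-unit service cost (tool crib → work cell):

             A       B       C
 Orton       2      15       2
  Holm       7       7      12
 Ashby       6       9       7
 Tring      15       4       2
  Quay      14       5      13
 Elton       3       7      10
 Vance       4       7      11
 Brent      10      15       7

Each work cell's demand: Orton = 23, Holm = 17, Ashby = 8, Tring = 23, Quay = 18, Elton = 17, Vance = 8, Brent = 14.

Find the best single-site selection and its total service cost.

With exactly 1 open, each work cell uses its cheapest among the chosen.
{C}: Orton→C 2·23=46, Holm→C 12·17=204, Ashby→C 7·8=56, Tring→C 2·23=46, Quay→C 13·18=234, Elton→C 10·17=170, Vance→C 11·8=88, Brent→C 7·14=98. Service cost 942.
{A}: service cost 1033
{B}: service cost 1103
Among all 3 size-1 choices, {C} is lowest.

Choose C only; total service cost 942.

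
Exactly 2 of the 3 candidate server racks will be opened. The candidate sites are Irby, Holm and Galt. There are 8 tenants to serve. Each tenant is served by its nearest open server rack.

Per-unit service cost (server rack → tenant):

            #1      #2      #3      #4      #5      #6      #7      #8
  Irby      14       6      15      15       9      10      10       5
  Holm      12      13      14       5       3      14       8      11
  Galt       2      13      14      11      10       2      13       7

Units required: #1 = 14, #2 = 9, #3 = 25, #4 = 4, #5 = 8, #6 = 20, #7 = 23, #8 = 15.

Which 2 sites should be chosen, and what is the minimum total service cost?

Choose Holm and Galt; total service cost 868.

With exactly 2 open, each tenant uses its cheapest among the chosen.
{Holm, Galt}: #1→Galt 2·14=28, #2→Holm 13·9=117, #3→Holm 14·25=350, #4→Holm 5·4=20, #5→Holm 3·8=24, #6→Galt 2·20=40, #7→Holm 8·23=184, #8→Galt 7·15=105. Service cost 868.
{Irby, Galt}: service cost 893
{Irby, Holm}: service cost 1075
Among all 3 size-2 choices, {Holm, Galt} is lowest.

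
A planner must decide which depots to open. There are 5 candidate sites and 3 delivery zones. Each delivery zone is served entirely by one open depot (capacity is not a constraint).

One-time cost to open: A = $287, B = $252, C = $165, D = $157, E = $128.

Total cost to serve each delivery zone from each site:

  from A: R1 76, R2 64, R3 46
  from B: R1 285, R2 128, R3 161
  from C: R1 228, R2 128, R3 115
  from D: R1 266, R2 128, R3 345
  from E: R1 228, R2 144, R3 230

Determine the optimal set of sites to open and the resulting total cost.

Open A only; minimum total cost 473.

For any fixed open set, each delivery zone goes to its cheapest open site; total = fixed + service.
{A}: R1→A 76, R2→A 64, R3→A 46. Service 186; fixed 287; total 473.
{A, E}: R1→A 76, R2→A 64, R3→A 46. Service 186; fixed 415; total 601.
{A, D}: R1→A 76, R2→A 64, R3→A 46. Service 186; fixed 444; total 630.
{A, B, C, D, E}: service 186 + fixed 989 = 1175
No other subset beats 473.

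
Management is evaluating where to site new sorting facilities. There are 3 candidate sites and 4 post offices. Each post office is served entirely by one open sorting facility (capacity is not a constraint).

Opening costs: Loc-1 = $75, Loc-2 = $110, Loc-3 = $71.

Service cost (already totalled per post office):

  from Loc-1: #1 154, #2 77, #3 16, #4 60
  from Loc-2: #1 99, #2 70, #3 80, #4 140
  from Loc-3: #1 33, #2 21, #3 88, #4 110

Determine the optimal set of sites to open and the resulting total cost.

For any fixed open set, each post office goes to its cheapest open site; total = fixed + service.
{Loc-1, Loc-3}: #1→Loc-3 33, #2→Loc-3 21, #3→Loc-1 16, #4→Loc-1 60. Service 130; fixed 146; total 276.
{Loc-3}: service 252 + fixed 71 = 323
{Loc-1}: #1→Loc-1 154, #2→Loc-1 77, #3→Loc-1 16, #4→Loc-1 60. Service 307; fixed 75; total 382.
{Loc-1, Loc-2, Loc-3}: #1→Loc-3 33, #2→Loc-3 21, #3→Loc-1 16, #4→Loc-1 60. Service 130; fixed 256; total 386.
No other subset beats 276.

Open Loc-1 and Loc-3; minimum total cost 276.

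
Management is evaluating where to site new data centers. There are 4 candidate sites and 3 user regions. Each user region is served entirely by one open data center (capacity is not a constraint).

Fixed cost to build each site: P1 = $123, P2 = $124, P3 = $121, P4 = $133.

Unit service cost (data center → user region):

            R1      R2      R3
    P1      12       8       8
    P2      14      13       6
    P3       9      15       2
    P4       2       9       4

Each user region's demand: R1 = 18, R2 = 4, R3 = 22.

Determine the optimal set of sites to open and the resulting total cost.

Open P4 only; minimum total cost 293.

For any fixed open set, each user region goes to its cheapest open site; total = fixed + service.
{P4}: R1→P4 2·18=36, R2→P4 9·4=36, R3→P4 4·22=88. Service 160; fixed 133; total 293.
{P3, P4}: service 116 + fixed 254 = 370
{P3}: service 266 + fixed 121 = 387
{P1, P2, P3, P4}: R1→P4 2·18=36, R2→P1 8·4=32, R3→P3 2·22=44. Service 112; fixed 501; total 613.
(All 15 nonempty subsets were checked; P4 only is lowest.)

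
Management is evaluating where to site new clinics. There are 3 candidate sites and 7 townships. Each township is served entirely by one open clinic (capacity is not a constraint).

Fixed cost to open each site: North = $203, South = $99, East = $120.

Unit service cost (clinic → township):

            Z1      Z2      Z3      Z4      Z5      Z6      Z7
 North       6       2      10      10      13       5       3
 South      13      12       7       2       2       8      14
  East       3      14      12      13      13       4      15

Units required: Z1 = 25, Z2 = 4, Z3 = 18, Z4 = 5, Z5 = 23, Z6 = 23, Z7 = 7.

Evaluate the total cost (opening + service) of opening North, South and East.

Each township is assigned to its cheapest site among the open ones.
{North, South, East}: Z1→East 3·25=75, Z2→North 2·4=8, Z3→South 7·18=126, Z4→South 2·5=10, Z5→South 2·23=46, Z6→East 4·23=92, Z7→North 3·7=21. Service 378; fixed 422; total 800.

Total cost: 800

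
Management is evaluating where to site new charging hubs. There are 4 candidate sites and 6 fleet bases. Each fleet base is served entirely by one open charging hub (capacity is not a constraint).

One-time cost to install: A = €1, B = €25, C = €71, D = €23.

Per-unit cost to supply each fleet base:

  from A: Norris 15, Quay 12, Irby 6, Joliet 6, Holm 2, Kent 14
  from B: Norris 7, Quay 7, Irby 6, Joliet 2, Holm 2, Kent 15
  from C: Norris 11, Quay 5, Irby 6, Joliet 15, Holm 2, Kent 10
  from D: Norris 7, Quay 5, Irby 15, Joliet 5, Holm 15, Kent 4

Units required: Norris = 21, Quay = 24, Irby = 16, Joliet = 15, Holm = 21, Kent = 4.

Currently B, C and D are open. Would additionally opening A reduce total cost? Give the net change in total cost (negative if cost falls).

No — net change +1 (cost rises by 1).

Current service cost with {B, C, D}: 451.
Adding A: each fleet base re-picks its cheapest; new service cost 451, saving 0.
Extra fixed cost: 1. Net change = 1 − 0 = 1.
(Totals: 570 → 571.)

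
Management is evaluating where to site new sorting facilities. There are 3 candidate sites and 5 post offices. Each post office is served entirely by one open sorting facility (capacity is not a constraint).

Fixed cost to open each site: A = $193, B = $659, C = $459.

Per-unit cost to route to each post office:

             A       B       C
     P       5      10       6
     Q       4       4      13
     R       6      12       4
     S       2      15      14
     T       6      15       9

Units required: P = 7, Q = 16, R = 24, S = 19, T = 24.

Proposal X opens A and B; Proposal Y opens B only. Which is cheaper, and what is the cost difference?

Proposal X: {A, B}: P→A 5·7=35, Q→A 4·16=64, R→A 6·24=144, S→A 2·19=38, T→A 6·24=144. Service 425; fixed 852; total 1277.
Proposal Y: {B}: P→B 10·7=70, Q→B 4·16=64, R→B 12·24=288, S→B 15·19=285, T→B 15·24=360. Service 1067; fixed 659; total 1726.
Difference: |1277 − 1726| = 449.

Proposal X is cheaper by 449.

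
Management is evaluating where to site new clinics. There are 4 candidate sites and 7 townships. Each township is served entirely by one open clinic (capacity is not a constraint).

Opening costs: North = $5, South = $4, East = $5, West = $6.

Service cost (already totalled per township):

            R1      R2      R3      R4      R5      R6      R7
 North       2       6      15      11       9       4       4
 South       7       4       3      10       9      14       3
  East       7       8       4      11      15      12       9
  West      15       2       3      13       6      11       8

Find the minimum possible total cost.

Minimum total cost: 43

For any fixed open set, each township goes to its cheapest open site; total = fixed + service.
{North, West}: R1→North 2, R2→West 2, R3→West 3, R4→North 11, R5→West 6, R6→North 4, R7→North 4. Service 32; fixed 11; total 43.
{North, South}: R1→North 2, R2→South 4, R3→South 3, R4→South 10, R5→North 9, R6→North 4, R7→South 3. Service 35; fixed 9; total 44.
{North, South, West}: service 30 + fixed 15 = 45
{North, South, East, West}: service 30 + fixed 20 = 50
(All 15 nonempty subsets were checked; North and West is lowest.)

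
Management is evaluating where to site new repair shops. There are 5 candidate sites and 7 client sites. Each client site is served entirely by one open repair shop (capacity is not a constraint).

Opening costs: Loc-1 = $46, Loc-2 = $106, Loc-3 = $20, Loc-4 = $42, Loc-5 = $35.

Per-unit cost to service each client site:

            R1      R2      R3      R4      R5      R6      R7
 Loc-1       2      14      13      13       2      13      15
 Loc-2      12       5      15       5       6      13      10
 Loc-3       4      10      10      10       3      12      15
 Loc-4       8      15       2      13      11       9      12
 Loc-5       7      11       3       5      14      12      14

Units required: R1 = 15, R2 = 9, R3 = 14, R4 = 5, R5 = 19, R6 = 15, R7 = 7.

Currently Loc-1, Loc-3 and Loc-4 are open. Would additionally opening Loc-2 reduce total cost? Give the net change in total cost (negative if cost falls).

No — net change +22 (cost rises by 22).

Current service cost with {Loc-1, Loc-3, Loc-4}: 455.
Adding Loc-2: each client site re-picks its cheapest; new service cost 371, saving 84.
Extra fixed cost: 106. Net change = 106 − 84 = 22.
(Totals: 563 → 585.)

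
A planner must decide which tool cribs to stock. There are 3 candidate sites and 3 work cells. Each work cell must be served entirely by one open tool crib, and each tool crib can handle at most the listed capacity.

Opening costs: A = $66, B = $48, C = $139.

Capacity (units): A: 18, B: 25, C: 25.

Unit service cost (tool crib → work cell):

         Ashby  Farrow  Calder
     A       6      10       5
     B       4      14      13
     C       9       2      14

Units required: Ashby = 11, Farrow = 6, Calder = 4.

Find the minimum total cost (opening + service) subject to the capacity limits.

Open {B}: Ashby→B 4·11=44, Farrow→B 14·6=84, Calder→B 13·4=52.
Loads: B carries 21/25. Service 180; fixed 48; total 228.
Next best feasible plan costs 238.

Minimum total cost: 228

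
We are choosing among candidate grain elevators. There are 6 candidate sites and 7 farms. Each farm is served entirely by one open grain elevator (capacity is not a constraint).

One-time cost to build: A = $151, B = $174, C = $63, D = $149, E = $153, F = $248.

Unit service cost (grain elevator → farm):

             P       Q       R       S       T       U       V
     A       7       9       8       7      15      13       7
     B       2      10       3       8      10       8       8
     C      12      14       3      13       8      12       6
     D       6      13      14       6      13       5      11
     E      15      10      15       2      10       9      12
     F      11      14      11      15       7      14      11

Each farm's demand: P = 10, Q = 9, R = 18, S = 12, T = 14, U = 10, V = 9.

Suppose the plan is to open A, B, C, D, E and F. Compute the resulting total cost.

Each farm is assigned to its cheapest site among the open ones.
{A, B, C, D, E, F}: P→B 2·10=20, Q→A 9·9=81, R→B 3·18=54, S→E 2·12=24, T→F 7·14=98, U→D 5·10=50, V→C 6·9=54. Service 381; fixed 938; total 1319.

Total cost: 1319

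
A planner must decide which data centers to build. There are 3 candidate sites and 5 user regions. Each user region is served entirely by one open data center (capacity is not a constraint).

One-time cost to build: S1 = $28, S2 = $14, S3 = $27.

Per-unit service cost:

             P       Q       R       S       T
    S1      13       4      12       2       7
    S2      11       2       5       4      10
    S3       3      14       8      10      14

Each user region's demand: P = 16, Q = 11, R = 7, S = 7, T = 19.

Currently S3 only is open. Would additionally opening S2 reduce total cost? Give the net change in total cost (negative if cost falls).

Yes — net change −257 (cost falls by 257).

Current service cost with {S3}: 594.
Adding S2: each user region re-picks its cheapest; new service cost 323, saving 271.
Extra fixed cost: 14. Net change = 14 − 271 = -257.
(Totals: 621 → 364.)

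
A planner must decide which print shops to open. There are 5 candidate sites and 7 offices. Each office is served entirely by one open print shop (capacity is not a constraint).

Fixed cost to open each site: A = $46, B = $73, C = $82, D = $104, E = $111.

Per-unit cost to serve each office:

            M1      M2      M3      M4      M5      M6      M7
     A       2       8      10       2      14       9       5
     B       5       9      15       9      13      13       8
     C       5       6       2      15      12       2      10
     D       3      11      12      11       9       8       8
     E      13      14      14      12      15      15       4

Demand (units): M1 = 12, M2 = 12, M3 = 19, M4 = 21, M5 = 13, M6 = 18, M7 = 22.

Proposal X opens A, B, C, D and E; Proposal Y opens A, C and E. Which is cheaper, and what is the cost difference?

Proposal Y is cheaper by 138.

Proposal X: {A, B, C, D, E}: M1→A 2·12=24, M2→C 6·12=72, M3→C 2·19=38, M4→A 2·21=42, M5→D 9·13=117, M6→C 2·18=36, M7→E 4·22=88. Service 417; fixed 416; total 833.
Proposal Y: {A, C, E}: M1→A 2·12=24, M2→C 6·12=72, M3→C 2·19=38, M4→A 2·21=42, M5→C 12·13=156, M6→C 2·18=36, M7→E 4·22=88. Service 456; fixed 239; total 695.
Difference: |833 − 695| = 138.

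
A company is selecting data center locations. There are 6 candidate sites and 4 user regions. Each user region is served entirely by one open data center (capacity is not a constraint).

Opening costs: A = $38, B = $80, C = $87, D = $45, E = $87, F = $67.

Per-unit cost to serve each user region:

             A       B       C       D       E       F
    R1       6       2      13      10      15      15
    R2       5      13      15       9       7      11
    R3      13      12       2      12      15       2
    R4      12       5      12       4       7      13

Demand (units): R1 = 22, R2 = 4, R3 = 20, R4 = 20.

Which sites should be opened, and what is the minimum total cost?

Open B and F; minimum total cost 375.

For any fixed open set, each user region goes to its cheapest open site; total = fixed + service.
{B, F}: R1→B 2·22=44, R2→F 11·4=44, R3→F 2·20=40, R4→B 5·20=100. Service 228; fixed 147; total 375.
{A, B, F}: service 204 + fixed 185 = 389
{B, D, F}: service 200 + fixed 192 = 392
{A, B, C, D, E, F}: service 184 + fixed 404 = 588
No other subset beats 375.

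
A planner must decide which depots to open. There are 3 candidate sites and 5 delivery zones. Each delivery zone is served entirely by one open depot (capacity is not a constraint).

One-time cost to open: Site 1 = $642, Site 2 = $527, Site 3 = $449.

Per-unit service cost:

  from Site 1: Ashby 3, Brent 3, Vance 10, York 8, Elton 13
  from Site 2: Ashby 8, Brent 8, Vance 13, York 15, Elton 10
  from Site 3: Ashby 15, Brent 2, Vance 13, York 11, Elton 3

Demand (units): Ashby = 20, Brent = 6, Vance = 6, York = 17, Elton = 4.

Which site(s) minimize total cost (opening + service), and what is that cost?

For any fixed open set, each delivery zone goes to its cheapest open site; total = fixed + service.
{Site 1}: Ashby→Site 1 3·20=60, Brent→Site 1 3·6=18, Vance→Site 1 10·6=60, York→Site 1 8·17=136, Elton→Site 1 13·4=52. Service 326; fixed 642; total 968.
{Site 3}: service 589 + fixed 449 = 1038
{Site 2}: service 581 + fixed 527 = 1108
{Site 1, Site 2, Site 3}: service 280 + fixed 1618 = 1898
No other subset beats 968.

Open Site 1 only; minimum total cost 968.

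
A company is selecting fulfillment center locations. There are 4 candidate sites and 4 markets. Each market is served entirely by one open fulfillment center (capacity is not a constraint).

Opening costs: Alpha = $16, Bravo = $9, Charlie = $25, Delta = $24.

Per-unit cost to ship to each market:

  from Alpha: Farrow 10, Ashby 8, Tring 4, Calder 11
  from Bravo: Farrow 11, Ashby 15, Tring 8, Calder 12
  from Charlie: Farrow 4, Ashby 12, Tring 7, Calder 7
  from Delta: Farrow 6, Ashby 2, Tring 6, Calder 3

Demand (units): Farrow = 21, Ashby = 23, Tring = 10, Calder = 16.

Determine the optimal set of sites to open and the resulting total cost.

Open Alpha, Charlie and Delta; minimum total cost 283.

For any fixed open set, each market goes to its cheapest open site; total = fixed + service.
{Alpha, Charlie, Delta}: Farrow→Charlie 4·21=84, Ashby→Delta 2·23=46, Tring→Alpha 4·10=40, Calder→Delta 3·16=48. Service 218; fixed 65; total 283.
{Charlie, Delta}: service 238 + fixed 49 = 287
{Alpha, Bravo, Charlie, Delta}: service 218 + fixed 74 = 292
{Bravo}: service 848 + fixed 9 = 857
No other subset beats 283.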